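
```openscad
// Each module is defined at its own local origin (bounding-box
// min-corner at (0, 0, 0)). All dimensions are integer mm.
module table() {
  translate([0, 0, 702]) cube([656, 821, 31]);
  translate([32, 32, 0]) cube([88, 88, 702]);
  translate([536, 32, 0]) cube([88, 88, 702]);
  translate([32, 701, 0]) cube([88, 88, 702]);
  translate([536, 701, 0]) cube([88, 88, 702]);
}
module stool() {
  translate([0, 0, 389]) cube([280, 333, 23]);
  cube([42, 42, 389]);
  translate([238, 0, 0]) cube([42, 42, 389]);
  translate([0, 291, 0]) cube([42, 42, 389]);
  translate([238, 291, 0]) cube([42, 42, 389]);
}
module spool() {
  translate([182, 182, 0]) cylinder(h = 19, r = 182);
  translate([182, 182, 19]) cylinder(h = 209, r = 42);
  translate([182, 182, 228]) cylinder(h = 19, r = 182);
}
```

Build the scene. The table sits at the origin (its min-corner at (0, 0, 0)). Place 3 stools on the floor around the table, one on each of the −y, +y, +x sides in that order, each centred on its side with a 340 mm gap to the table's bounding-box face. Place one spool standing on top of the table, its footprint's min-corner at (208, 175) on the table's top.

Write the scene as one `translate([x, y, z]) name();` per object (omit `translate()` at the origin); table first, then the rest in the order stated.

table();
translate([188, -673, 0]) stool();
translate([188, 1161, 0]) stool();
translate([996, 244, 0]) stool();
translate([208, 175, 733]) spool();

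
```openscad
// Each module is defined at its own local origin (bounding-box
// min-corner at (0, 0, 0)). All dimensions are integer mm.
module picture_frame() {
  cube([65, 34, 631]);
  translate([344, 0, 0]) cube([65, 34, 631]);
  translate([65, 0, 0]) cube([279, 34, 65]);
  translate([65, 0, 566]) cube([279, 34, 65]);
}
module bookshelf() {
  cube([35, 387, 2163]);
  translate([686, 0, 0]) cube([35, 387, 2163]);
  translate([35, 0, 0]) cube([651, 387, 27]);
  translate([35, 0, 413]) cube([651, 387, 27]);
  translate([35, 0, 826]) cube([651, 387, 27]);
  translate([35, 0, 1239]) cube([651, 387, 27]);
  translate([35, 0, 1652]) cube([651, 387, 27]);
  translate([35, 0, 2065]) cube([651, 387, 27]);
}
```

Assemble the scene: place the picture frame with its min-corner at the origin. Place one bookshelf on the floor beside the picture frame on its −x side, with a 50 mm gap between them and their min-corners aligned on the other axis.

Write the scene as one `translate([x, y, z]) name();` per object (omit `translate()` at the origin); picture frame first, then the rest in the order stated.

picture_frame();
translate([-771, 0, 0]) bookshelf();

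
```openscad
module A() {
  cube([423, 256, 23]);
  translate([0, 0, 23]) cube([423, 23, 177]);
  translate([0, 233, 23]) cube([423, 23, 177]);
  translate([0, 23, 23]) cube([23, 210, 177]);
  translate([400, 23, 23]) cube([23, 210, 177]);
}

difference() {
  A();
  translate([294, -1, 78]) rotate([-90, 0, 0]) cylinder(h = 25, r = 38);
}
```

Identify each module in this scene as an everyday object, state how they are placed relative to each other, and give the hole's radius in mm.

A is an open box. The open box has a circular hole through its front wall. The hole's radius is 38 mm.

The subtracted cylinder has r = 38 mm.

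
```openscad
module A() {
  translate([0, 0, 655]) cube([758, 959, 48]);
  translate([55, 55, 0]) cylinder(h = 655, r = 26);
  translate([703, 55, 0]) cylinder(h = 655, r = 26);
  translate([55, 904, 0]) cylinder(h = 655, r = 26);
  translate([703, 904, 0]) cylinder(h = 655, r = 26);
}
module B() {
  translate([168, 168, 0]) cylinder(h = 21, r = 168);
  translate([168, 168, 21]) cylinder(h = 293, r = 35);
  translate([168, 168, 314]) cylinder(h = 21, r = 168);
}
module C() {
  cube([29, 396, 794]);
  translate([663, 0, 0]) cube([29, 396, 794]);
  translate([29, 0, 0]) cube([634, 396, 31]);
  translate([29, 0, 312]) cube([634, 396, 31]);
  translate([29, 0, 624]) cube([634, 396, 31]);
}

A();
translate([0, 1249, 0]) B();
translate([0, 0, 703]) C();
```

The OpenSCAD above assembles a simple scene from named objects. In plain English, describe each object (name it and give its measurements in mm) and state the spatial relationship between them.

A is a table with a 758×959 mm rectangular top, 48 mm thick, top surface at z = 703 mm, supported by four round legs of 52 mm diameter, each leg's bounding box inset 29 mm from the nearest pair of top edges, running from the floor.

B is a spool: two coaxial disc flanges of radius 168 mm and thickness 21 mm, joined by a core cylinder of radius 35 mm and height 293 mm. The lower flange rests on z = 0 and the three cylinders share a vertical axis.

C is an open bookshelf. Two side panels, each 29 mm thick, 396 mm deep and 794 mm tall, stand 692 mm apart (outside-to-outside). Between them sit 3 shelves, each 31 mm thick and 396 mm deep, spanning the full gap between the sides. The bottom shelf rests on the floor (its underside at z = 0) and the clear gap between one shelf's top and the next shelf's underside is 281 mm.

The spool is on the floor beside the table on its +y side. The bookshelf is on top of the table.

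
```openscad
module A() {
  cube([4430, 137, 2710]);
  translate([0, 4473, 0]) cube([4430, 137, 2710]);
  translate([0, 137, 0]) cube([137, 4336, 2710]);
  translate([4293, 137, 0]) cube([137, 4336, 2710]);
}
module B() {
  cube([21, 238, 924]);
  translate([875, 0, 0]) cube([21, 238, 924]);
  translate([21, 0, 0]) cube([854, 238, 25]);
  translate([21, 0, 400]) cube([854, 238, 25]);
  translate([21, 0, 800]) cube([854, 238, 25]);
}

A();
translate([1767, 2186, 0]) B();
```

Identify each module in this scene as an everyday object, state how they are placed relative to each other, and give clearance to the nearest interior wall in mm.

Clearances: x = 1630, y = 2049; minimum 1630 mm.

A is a house frame. B is a bookshelf. The bookshelf sits inside the house frame, centred. The clearance to the nearest interior wall is 1630 mm.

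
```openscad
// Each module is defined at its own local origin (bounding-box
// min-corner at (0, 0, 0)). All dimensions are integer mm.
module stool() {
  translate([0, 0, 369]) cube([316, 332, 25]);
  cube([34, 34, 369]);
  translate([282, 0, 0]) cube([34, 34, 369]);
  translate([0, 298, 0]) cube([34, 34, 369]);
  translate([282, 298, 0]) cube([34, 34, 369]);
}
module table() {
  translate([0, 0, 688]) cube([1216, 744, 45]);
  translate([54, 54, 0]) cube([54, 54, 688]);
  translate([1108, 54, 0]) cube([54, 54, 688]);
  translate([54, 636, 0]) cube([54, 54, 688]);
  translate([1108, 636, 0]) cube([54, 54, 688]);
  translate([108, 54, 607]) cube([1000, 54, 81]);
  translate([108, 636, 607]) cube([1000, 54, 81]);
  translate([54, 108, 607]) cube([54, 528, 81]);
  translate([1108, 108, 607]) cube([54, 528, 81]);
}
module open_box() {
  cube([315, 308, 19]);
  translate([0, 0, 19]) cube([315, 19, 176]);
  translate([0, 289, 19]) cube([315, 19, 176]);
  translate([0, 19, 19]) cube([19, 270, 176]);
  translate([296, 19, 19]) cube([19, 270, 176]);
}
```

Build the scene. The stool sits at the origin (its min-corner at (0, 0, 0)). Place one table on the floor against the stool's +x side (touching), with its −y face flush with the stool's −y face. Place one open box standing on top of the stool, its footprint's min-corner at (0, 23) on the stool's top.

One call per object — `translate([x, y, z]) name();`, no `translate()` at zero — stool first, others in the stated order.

stool();
translate([316, 0, 0]) table();
translate([0, 23, 394]) open_box();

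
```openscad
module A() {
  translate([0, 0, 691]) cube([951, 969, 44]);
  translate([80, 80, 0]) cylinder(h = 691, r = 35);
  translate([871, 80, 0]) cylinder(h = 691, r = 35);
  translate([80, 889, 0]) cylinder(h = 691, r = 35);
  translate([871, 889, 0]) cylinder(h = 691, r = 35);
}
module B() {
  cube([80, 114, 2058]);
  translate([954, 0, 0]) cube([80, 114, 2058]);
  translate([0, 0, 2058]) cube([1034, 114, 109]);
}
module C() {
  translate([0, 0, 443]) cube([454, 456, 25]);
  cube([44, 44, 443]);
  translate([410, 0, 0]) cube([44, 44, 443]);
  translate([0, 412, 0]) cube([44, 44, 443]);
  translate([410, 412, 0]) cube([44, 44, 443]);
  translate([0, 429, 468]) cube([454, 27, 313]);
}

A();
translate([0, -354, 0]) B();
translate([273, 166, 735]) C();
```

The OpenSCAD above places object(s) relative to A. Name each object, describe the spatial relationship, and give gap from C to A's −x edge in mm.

The chair's min-x is at 273; the table's min-x is 0; gap = 273 mm.

A is a table. B is a door frame. C is a chair. The door frame is on the floor beside the table on its −y side. The chair is on top of the table. The gap from the chair to the table's −x edge is 273 mm.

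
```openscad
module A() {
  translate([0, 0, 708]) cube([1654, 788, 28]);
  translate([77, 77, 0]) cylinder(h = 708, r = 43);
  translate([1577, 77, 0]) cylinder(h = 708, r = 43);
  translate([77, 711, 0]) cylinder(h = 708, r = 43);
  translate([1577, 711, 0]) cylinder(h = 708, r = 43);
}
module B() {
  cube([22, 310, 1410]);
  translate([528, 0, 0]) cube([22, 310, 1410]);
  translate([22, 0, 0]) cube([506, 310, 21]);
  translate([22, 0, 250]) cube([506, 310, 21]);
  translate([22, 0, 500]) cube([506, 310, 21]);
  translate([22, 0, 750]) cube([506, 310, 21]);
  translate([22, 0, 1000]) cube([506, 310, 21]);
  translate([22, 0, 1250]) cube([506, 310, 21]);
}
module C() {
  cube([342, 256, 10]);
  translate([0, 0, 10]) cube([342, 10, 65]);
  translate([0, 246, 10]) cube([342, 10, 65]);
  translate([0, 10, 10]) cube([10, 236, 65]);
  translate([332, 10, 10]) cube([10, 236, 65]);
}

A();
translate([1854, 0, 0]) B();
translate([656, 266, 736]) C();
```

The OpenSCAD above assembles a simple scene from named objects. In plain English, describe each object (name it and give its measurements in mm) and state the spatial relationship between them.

A is a table with a 1654×788 mm rectangular top, 28 mm thick, top surface at z = 736 mm, supported by four round legs of 86 mm diameter, each leg's bounding box inset 34 mm from the nearest pair of top edges, running from the floor.

B is an open bookshelf. Two side panels, each 22 mm thick, 310 mm deep and 1410 mm tall, stand 550 mm apart (outside-to-outside). Between them sit 6 shelves, each 21 mm thick and 310 mm deep, spanning the full gap between the sides. The bottom shelf rests on the floor (its underside at z = 0) and the clear gap between one shelf's top and the next shelf's underside is 229 mm.

C is an open storage box with external size 342×256×75 mm and wall thickness 10 mm (the base is also 10 mm thick). The base covers the whole footprint; the four walls stand on the base, with the y-facing walls full-width and the x-facing walls fitting between their inner faces.

The bookshelf is on the floor beside the table on its +x side. The open box is on top of the table, centred.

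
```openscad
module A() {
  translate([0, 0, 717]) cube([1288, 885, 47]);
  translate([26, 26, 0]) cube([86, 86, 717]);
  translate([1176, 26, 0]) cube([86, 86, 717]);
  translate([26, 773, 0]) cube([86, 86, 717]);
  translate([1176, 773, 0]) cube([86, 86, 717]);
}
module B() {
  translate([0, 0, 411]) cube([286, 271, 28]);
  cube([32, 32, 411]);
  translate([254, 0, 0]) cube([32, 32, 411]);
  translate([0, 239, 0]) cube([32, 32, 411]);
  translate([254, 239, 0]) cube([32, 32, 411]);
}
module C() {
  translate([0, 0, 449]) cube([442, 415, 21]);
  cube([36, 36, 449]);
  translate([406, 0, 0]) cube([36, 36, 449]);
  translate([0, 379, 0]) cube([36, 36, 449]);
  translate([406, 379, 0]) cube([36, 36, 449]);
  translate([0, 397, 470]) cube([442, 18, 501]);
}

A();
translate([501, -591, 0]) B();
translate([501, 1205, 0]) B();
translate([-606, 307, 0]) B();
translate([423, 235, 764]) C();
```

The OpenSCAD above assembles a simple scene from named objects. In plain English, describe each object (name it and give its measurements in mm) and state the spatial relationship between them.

A is a rectangular dining table. The top is 1288×885×47 mm with its upper surface at z = 764 mm. It stands on four 86×86 mm square legs, each inset 26 mm from the nearest pair of top edges, running from the floor to the underside of the top.

B is a four-legged stool. The seat is a 286×271×28 mm slab whose top surface is at z = 439 mm; four square legs, each 32×32 mm in cross-section, run from the floor (z = 0) to the underside of the seat, each flush with a corner of the seat.

C is a chair. The seat is a 442×415×21 mm slab with its top at z = 470 mm, on four 36×36 mm corner legs (flush with the seat edges, standing on z = 0). A flat backrest 18 mm thick, 501 mm tall, spans the full seat width and rises from the seat top along its +y edge, rear face flush with the rear of the seat.

Three stools sit around the table at the −y, +y, −x sides. The chair is on top of the table, centred.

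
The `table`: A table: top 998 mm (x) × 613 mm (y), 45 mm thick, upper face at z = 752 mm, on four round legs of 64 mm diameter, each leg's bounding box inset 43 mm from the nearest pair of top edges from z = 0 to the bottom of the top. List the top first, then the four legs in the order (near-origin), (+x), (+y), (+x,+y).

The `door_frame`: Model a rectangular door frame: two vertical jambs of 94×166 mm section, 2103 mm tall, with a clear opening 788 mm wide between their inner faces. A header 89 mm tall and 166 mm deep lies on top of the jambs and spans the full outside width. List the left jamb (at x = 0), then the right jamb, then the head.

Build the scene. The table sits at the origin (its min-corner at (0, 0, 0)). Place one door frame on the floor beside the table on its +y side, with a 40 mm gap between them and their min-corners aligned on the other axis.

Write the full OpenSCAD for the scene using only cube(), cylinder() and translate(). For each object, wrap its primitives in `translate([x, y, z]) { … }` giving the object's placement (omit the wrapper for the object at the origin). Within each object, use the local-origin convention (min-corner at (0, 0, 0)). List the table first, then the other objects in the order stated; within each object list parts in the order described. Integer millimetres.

translate([0, 0, 707]) cube([998, 613, 45]);
translate([75, 75, 0]) cylinder(h = 707, r = 32);
translate([923, 75, 0]) cylinder(h = 707, r = 32);
translate([75, 538, 0]) cylinder(h = 707, r = 32);
translate([923, 538, 0]) cylinder(h = 707, r = 32);
translate([0, 653, 0]) {
  cube([94, 166, 2103]);
  translate([882, 0, 0]) cube([94, 166, 2103]);
  translate([0, 0, 2103]) cube([976, 166, 89]);
}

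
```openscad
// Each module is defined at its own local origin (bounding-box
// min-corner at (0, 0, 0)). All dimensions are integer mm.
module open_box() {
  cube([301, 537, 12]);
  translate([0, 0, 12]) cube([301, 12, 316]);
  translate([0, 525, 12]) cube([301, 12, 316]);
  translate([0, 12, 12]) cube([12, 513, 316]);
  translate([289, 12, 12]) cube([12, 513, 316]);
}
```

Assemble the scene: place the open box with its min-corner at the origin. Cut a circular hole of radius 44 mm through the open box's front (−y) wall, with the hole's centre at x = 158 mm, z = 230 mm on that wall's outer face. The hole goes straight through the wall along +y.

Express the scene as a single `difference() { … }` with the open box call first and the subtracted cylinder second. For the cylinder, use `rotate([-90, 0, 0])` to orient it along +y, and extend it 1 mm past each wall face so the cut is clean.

difference() {
  open_box();
  translate([158, -1, 230]) rotate([-90, 0, 0]) cylinder(h = 14, r = 44);
}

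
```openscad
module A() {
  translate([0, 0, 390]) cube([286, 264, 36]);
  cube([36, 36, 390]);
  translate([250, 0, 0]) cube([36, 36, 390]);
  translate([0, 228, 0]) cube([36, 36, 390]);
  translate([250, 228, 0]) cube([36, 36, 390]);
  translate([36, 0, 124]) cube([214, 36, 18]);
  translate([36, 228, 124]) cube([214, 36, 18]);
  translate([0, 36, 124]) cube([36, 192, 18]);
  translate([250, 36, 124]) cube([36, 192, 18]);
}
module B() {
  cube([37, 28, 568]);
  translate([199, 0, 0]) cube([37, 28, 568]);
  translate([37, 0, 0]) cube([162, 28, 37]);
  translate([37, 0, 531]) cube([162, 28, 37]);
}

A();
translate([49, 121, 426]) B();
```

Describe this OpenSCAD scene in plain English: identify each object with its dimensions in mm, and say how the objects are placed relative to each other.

A is a simple wooden stool: a rectangular seat 286 mm (x) by 264 mm (y), 36 mm thick, top face at z = 426 mm, on four square legs, each 36×36 mm in cross-section. The legs rest on z = 0, each flush with a corner of the seat. Four stretchers, 36 mm wide and 18 mm tall, connect adjacent legs with their undersides at z = 124 mm, each running between the inner faces of the legs it joins and aligned with the legs' outer faces on the other axis.

B is a rectangular picture frame lying in the x–z plane (depth along y). The opening is 162 mm wide (x) by 494 mm tall (z), surrounded by a border 37 mm wide on all four sides. The frame is 28 mm deep and is made of two full-height vertical stiles with two horizontal rails fitted between them.

The picture frame is on top of the stool.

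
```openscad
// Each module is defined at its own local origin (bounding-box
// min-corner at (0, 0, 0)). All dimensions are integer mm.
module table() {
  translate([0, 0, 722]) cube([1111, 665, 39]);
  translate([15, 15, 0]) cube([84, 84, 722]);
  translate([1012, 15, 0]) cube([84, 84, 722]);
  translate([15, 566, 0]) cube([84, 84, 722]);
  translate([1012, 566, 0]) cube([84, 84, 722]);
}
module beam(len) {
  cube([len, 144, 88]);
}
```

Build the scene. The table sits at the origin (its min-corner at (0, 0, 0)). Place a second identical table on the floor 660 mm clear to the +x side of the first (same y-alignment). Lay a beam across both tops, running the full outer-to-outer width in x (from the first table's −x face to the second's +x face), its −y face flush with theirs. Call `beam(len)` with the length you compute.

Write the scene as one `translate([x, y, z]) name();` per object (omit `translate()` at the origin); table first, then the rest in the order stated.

table();
translate([1771, 0, 0]) table();
translate([0, 0, 761]) beam(2882);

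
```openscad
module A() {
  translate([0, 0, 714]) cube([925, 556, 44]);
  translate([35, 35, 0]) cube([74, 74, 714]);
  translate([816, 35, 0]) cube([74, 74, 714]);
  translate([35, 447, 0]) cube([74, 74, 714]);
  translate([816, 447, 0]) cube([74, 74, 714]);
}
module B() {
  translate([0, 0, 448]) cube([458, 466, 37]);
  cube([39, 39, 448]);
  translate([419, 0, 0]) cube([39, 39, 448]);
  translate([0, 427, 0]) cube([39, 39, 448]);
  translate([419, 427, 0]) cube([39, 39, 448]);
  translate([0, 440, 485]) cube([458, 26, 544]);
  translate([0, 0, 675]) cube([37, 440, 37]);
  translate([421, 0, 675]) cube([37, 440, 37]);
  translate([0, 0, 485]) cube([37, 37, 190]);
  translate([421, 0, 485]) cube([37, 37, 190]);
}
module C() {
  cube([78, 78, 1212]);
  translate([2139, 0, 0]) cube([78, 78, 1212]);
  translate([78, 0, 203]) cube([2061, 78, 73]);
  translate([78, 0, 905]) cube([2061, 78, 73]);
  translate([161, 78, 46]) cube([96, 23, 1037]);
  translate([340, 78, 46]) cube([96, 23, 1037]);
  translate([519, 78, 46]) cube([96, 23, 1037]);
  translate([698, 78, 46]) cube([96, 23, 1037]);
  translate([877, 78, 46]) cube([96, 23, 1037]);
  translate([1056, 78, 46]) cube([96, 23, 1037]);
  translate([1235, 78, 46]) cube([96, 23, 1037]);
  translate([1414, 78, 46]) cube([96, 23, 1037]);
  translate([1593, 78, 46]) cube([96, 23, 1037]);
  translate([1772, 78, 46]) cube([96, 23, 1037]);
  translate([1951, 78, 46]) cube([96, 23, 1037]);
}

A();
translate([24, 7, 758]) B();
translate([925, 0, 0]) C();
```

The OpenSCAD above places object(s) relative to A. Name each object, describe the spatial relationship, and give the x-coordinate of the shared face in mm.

The table's +x face and the fence section's −x face are both at x = 925 mm.

A is a table. B is a chair. C is a fence section. The chair is on top of the table. The fence section is against the table's +x side, with their −y faces flush. The x-coordinate of the shared face is 925 mm.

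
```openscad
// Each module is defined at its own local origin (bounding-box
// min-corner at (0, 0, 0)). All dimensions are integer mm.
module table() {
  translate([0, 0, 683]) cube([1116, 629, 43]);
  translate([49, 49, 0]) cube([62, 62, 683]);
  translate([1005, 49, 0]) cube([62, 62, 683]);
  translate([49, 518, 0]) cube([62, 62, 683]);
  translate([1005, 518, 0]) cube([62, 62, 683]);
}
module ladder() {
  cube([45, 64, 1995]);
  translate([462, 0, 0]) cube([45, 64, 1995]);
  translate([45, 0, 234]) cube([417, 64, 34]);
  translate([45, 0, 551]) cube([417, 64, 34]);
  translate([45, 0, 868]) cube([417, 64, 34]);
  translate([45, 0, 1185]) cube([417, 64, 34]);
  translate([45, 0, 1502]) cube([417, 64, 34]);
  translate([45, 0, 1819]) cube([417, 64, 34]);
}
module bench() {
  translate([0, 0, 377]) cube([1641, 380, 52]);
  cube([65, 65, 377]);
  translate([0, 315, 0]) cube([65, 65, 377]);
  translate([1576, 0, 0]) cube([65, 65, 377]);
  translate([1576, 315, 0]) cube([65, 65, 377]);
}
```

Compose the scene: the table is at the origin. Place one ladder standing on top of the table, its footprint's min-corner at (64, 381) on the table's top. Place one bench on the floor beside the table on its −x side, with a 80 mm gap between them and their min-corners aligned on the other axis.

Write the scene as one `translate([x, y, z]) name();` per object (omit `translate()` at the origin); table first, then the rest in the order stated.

table();
translate([64, 381, 726]) ladder();
translate([-1721, 0, 0]) bench();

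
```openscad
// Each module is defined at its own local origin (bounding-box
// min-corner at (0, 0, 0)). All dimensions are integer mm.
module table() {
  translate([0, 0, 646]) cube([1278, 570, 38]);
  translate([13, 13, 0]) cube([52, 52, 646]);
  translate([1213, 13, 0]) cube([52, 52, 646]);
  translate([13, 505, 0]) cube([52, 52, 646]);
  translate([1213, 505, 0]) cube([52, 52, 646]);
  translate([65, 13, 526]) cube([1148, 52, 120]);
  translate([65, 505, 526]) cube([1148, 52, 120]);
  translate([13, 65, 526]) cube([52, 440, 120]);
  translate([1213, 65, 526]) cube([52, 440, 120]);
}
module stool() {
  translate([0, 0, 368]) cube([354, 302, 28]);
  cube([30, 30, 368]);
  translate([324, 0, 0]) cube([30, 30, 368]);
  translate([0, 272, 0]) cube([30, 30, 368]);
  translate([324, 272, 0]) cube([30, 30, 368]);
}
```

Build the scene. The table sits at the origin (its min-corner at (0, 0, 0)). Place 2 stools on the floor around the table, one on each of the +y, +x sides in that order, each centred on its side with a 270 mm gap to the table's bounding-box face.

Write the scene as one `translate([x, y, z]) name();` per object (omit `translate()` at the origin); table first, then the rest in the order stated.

table();
translate([462, 840, 0]) stool();
translate([1548, 134, 0]) stool();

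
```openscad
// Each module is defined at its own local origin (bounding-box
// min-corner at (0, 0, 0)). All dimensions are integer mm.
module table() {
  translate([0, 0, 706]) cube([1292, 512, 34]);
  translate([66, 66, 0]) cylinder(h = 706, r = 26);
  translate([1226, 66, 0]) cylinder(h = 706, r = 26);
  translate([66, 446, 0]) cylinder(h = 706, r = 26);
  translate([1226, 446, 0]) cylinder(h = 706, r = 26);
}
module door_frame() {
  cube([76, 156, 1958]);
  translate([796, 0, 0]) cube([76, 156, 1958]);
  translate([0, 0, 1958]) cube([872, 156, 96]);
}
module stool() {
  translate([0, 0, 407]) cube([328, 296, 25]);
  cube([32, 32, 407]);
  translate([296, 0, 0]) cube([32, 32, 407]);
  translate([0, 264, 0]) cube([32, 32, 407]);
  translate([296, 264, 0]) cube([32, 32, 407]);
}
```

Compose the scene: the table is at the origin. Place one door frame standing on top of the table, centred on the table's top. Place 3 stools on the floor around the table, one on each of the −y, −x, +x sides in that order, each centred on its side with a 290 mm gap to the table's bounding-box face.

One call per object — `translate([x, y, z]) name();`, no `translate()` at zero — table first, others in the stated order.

table();
translate([210, 178, 740]) door_frame();
translate([482, -586, 0]) stool();
translate([-618, 108, 0]) stool();
translate([1582, 108, 0]) stool();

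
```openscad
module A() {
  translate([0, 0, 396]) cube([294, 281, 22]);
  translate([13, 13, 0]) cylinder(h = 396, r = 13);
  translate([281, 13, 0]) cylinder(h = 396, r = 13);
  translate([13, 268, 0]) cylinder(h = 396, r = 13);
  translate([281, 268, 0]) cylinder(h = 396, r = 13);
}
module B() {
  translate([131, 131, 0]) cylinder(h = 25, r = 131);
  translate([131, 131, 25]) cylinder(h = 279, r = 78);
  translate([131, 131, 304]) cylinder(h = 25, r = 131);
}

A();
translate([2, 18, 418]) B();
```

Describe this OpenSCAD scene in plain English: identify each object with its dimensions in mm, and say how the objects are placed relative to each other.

A is a four-legged stool. The seat is 294×281 mm, 22 mm thick, top at z = 418 mm. It stands on four round legs, each 26 mm in diameter, from z = 0 to the seat underside, each leg's axis is inset half a diameter from the nearest pair of seat edges (so the leg's bounding box is flush with the corner).

B is a spool: two coaxial disc flanges of radius 131 mm and thickness 25 mm, joined by a core cylinder of radius 78 mm and height 279 mm. The lower flange rests on z = 0 and the three cylinders share a vertical axis.

The spool is on top of the stool.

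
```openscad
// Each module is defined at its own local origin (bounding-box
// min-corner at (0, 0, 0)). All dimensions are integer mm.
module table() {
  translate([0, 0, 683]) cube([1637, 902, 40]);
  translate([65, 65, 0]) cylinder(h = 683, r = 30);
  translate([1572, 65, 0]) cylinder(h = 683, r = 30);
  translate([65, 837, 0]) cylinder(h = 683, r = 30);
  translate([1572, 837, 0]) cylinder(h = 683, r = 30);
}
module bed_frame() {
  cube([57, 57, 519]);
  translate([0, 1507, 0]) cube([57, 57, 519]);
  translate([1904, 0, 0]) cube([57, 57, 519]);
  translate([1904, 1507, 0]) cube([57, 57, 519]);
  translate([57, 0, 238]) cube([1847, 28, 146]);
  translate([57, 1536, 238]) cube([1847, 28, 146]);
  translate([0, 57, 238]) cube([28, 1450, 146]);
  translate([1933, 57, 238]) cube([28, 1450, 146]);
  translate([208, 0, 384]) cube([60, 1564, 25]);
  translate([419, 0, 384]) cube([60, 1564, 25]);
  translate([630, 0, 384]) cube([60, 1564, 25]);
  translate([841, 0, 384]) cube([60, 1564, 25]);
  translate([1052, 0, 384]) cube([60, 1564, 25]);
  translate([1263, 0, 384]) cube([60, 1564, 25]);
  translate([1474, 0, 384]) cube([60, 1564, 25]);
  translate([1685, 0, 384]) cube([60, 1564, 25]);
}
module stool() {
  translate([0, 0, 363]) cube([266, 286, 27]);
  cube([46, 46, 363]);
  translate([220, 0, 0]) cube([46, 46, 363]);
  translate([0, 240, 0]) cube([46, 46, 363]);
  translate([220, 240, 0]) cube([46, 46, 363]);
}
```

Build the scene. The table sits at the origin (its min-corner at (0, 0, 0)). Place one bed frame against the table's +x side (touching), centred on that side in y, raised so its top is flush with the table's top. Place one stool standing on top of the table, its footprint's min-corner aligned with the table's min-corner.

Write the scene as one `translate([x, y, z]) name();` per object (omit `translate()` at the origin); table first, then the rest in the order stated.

table();
translate([1637, -331, 204]) bed_frame();
translate([0, 0, 723]) stool();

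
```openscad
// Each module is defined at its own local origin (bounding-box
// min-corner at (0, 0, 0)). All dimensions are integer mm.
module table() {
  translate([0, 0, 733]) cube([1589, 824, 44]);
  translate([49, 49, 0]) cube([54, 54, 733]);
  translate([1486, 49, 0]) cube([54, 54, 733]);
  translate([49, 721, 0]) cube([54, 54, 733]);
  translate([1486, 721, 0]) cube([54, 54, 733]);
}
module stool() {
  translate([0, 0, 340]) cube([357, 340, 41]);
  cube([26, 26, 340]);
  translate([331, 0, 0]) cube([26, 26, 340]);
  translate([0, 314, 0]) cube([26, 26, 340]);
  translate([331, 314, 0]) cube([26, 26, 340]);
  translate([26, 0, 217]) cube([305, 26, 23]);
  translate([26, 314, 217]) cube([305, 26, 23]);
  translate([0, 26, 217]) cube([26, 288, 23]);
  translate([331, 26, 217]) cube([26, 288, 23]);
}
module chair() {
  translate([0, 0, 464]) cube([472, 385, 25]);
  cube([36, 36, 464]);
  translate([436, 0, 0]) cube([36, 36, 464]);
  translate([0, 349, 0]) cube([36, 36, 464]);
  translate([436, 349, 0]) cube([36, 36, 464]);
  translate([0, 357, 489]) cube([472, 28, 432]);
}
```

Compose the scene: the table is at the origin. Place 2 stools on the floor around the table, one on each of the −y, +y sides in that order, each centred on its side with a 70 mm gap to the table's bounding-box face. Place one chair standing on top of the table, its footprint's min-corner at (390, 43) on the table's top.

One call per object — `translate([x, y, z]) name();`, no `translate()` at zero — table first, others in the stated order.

table();
translate([616, -410, 0]) stool();
translate([616, 894, 0]) stool();
translate([390, 43, 777]) chair();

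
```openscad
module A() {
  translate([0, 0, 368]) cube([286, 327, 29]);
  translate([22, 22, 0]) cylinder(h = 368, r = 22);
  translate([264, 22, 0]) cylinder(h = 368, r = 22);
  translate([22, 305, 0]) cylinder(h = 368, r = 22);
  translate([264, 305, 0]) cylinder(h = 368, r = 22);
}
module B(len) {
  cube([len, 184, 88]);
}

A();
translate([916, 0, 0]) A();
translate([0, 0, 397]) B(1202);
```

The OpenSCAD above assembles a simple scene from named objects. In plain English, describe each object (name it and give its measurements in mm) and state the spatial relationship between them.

A is a four-legged stool. The seat is a 286×327×29 mm slab whose top surface is at z = 397 mm; four round legs, each 44 mm in diameter, run from the floor (z = 0) to the underside of the seat, each leg's axis is inset half a diameter from the nearest pair of seat edges (so the leg's bounding box is flush with the corner).

B is a rectangular beam 1202 mm long (x), 184 mm deep (y), 88 mm thick (z).

The beam spans the tops of two stools placed 630 mm apart, resting at z = 397 mm.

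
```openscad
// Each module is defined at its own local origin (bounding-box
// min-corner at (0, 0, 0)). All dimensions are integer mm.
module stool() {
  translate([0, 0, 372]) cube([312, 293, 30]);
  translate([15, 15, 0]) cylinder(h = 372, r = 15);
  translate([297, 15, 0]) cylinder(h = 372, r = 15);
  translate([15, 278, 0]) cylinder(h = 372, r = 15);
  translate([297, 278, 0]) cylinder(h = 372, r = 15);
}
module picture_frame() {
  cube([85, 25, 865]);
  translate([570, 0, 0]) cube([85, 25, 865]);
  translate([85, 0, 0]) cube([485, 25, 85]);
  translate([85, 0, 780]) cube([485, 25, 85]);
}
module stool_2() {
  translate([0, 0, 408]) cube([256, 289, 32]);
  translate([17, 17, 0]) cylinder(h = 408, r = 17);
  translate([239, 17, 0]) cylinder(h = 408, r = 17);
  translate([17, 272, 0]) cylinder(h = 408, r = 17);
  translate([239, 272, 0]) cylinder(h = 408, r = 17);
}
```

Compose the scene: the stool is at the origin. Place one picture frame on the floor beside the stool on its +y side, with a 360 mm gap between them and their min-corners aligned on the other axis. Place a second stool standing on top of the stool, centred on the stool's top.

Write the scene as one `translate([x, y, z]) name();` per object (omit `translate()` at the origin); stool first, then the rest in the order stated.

stool();
translate([0, 653, 0]) picture_frame();
translate([28, 2, 402]) stool_2();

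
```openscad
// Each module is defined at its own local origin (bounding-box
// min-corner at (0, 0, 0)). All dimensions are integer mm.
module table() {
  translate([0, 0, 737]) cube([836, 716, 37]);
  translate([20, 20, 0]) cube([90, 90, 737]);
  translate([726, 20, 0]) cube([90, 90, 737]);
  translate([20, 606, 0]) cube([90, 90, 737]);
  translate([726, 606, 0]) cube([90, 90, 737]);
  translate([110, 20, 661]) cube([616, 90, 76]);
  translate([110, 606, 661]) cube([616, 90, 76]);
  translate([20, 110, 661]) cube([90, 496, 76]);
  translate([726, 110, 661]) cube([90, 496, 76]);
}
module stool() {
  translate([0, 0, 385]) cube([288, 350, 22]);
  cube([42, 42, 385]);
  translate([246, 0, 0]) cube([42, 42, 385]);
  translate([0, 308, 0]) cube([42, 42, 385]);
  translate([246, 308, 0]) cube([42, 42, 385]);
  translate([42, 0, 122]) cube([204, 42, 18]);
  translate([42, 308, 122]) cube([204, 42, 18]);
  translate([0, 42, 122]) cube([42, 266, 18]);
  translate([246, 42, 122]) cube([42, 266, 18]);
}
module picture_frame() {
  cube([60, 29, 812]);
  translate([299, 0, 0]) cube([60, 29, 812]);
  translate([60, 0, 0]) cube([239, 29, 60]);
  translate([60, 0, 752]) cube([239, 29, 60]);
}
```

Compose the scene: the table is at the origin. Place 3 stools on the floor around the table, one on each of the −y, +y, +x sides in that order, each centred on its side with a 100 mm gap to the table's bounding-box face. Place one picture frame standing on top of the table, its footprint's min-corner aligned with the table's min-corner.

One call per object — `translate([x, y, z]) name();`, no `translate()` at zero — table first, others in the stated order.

table();
translate([274, -450, 0]) stool();
translate([274, 816, 0]) stool();
translate([936, 183, 0]) stool();
translate([0, 0, 774]) picture_frame();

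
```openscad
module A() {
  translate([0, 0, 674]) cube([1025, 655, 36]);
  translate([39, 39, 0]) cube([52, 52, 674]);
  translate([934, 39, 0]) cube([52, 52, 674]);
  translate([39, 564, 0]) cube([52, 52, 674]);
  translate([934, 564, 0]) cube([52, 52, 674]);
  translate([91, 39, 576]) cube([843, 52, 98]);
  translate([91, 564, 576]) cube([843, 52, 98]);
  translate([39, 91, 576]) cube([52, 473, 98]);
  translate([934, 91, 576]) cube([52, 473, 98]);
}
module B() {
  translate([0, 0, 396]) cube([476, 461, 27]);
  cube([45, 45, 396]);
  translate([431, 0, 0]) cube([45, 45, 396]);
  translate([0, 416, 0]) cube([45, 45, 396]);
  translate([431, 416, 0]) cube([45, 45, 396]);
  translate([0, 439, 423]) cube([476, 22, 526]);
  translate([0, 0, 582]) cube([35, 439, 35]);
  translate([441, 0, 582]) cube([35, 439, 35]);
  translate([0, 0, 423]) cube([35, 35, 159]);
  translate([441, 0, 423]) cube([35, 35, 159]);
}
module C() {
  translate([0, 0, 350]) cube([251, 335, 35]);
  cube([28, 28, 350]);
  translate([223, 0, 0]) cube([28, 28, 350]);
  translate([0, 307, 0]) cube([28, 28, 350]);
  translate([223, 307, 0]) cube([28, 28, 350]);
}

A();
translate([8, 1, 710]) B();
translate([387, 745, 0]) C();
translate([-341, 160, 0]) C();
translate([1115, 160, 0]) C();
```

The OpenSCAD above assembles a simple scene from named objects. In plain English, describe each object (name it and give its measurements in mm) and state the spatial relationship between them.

A is a table with a 1025×655 mm rectangular top, 36 mm thick, top surface at z = 710 mm, supported by four 52×52 mm square legs, each inset 39 mm from the nearest pair of top edges, running from the floor. Four apron rails, 52 mm thick and 98 mm tall, run between adjacent legs with their top edges flush with the underside of the top and their outer faces flush with the legs' outer faces.

B is a chair. The seat is a 476×461×27 mm slab with its top at z = 423 mm, on four 45×45 mm corner legs (flush with the seat edges, standing on z = 0). A flat backrest 22 mm thick, 526 mm tall, spans the full seat width and rises from the seat top along its +y edge, rear face flush with the rear of the seat. Two armrests of 35×35 mm section run along each side from the seat's front edge to the front of the backrest, top faces 194 mm above the seat top and outer faces flush with the seat's x-edges; a 35×35 mm post under the front of each armrest stands on the seat at the front corner.

C is a four-legged stool. The seat is 251×335 mm, 35 mm thick, top at z = 385 mm. It stands on four square legs, each 28×28 mm in cross-section, from z = 0 to the seat underside, each flush with a corner of the seat.

The chair is on top of the table. Three stools sit around the table at the +y, −x, +x sides.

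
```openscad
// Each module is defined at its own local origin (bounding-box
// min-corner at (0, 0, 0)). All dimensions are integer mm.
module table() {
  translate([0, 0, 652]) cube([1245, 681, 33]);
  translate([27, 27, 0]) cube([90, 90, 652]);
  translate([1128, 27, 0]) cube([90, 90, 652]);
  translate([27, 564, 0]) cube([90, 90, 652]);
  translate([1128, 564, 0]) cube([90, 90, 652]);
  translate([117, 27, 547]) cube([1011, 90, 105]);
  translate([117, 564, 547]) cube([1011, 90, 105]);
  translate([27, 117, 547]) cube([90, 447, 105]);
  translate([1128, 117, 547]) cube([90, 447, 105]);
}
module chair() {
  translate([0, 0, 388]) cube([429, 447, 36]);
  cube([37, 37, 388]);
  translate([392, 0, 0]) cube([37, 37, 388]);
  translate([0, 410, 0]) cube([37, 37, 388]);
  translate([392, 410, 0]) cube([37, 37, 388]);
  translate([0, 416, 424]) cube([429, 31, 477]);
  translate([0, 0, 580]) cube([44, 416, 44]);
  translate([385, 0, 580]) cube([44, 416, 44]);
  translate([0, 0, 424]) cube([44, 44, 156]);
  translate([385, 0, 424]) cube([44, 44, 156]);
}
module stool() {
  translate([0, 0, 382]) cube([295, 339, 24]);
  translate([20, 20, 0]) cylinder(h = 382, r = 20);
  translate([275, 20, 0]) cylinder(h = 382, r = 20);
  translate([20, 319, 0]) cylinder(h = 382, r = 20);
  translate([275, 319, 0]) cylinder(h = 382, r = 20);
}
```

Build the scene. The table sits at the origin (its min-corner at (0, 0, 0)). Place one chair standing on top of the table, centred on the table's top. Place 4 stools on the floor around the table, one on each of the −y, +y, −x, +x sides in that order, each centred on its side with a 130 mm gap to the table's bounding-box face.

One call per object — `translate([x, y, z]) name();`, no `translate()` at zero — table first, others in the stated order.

table();
translate([408, 117, 685]) chair();
translate([475, -469, 0]) stool();
translate([475, 811, 0]) stool();
translate([-425, 171, 0]) stool();
translate([1375, 171, 0]) stool();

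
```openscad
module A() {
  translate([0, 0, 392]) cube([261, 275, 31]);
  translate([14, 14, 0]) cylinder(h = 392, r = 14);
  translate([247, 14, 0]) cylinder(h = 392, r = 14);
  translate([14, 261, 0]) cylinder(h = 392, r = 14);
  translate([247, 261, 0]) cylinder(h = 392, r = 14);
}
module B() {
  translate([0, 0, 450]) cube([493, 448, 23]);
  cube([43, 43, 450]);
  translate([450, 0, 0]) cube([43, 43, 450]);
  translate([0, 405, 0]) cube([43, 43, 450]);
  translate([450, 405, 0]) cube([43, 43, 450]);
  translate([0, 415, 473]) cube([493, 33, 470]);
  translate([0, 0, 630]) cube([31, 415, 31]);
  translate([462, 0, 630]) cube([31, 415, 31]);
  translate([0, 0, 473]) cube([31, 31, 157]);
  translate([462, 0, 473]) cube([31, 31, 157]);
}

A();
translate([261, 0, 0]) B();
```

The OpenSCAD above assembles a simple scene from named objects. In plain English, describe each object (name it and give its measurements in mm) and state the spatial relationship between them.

A is a four-legged stool. The seat is 261×275 mm, 31 mm thick, top at z = 423 mm. It stands on four round legs, each 28 mm in diameter, from z = 0 to the seat underside, each leg's axis is inset half a diameter from the nearest pair of seat edges (so the leg's bounding box is flush with the corner).

B is a chair. The seat is a 493×448×23 mm slab with its top at z = 473 mm, on four 43×43 mm corner legs (flush with the seat edges, standing on z = 0). A flat backrest 33 mm thick, 470 mm tall, spans the full seat width and rises from the seat top along its +y edge, rear face flush with the rear of the seat. Two armrests of 31×31 mm section run along each side from the seat's front edge to the front of the backrest, top faces 188 mm above the seat top and outer faces flush with the seat's x-edges; a 31×31 mm post under the front of each armrest stands on the seat at the front corner.

The chair is against the stool's +x side, with their −y faces flush.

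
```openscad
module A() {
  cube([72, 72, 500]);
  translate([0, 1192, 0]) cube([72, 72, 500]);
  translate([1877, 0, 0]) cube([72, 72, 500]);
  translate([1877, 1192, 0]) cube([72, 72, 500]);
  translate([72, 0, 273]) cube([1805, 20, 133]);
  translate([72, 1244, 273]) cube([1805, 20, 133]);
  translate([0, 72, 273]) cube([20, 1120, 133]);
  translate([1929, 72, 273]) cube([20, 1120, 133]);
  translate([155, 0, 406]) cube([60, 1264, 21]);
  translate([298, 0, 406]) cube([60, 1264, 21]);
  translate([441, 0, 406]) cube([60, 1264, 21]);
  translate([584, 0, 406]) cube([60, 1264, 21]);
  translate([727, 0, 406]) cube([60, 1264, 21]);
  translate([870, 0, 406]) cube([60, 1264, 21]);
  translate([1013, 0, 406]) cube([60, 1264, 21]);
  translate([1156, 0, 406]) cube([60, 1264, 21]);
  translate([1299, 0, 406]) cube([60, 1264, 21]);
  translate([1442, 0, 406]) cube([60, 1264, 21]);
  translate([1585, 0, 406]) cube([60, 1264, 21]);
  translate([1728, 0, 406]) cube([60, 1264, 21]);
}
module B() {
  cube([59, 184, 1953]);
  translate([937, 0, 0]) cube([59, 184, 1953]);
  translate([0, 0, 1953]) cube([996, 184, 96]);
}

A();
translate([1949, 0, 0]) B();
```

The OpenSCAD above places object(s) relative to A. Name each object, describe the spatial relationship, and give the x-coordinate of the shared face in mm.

A is a bed frame. B is a door frame. The door frame is against the bed frame's +x side, with their −y faces flush. The x-coordinate of the shared face is 1949 mm.

The bed frame's +x face and the door frame's −x face are both at x = 1949 mm.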